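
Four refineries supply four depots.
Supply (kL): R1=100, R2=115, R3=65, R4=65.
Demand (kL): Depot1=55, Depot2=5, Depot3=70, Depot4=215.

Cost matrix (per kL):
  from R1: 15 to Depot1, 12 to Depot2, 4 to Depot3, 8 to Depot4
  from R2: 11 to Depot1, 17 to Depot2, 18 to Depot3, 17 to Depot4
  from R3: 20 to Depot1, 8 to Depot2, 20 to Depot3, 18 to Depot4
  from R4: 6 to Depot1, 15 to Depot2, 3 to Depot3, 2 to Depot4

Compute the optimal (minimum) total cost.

A cheapest plan:
  R1->Depot3: 70 × 4 = 280
  R1->Depot4: 30 × 8 = 240
  R2->Depot1: 55 × 11 = 605
  R2->Depot4: 60 × 17 = 1020
  R3->Depot2: 5 × 8 = 40
  R3->Depot4: 60 × 18 = 1080
  R4->Depot4: 65 × 2 = 130
Total = 280 + 240 + 605 + 1020 + 40 + 1080 + 130 = 3395.
(Supply check: R1 ships 100; R2 ships 115; R3 ships 65; R4 ships 65.)

3395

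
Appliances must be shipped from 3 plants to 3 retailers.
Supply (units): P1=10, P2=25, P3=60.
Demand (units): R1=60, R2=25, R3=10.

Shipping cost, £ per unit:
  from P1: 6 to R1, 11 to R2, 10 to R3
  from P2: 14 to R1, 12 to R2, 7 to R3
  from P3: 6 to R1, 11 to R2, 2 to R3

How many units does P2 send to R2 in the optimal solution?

25

Optimal shipments:
  P1 to R1: 10 × £6 = £60
  P2 to R2: 25 × £12 = £300
  P3 to R1: 50 × £6 = £300
  P3 to R3: 10 × £2 = £20
Total cost = £680.
So P2→R2 carries 25 units.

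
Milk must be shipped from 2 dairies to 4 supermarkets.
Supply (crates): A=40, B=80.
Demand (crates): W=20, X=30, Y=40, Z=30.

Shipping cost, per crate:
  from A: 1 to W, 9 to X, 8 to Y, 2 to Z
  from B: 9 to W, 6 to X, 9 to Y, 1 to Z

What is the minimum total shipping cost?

570

One minimum-cost allocation:
  A–W: 20 × 1 = 20
  A–Y: 20 × 8 = 160
  B–X: 30 × 6 = 180
  B–Y: 20 × 9 = 180
  B–Z: 30 × 1 = 30
Total = 20 + 160 + 180 + 180 + 30 = 570.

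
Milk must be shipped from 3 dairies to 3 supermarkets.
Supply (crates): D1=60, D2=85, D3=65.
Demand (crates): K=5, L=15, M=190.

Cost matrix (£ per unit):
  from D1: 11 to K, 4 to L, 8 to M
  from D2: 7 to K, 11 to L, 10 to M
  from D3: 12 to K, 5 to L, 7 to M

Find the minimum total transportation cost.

1710

One minimum-cost allocation:
  D1->L: 15 × £4 = £60
  D1->M: 45 × £8 = £360
  D2->K: 5 × £7 = £35
  D2->M: 80 × £10 = £800
  D3->M: 65 × £7 = £455
Total = 60 + 360 + 35 + 800 + 455 = £1710.
(Supply check: D1 ships 60; D2 ships 85; D3 ships 65.)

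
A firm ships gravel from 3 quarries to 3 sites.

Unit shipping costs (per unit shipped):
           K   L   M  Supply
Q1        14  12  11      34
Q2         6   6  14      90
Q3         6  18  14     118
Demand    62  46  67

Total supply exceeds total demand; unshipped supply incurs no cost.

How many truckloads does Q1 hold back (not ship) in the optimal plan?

Minimum-cost shipments:
  Q1–M: 34 × 11 = 374
  Q2–K: 11 × 6 = 66
  Q2–L: 46 × 6 = 276
  Q2–M: 33 × 14 = 462
  Q3–K: 51 × 6 = 306
Total cost = 1484.
Q1 ships 34 of its 34, leaving 0.

0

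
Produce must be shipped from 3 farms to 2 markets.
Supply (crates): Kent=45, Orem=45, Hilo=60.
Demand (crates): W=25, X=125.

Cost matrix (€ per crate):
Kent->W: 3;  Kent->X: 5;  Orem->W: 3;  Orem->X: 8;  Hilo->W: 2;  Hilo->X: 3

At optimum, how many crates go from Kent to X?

45

Optimal shipments:
  Kent–X: 45 crates
  Orem–W: 25 crates
  Orem–X: 20 crates
  Hilo–X: 60 crates
Total cost = €640.
So Kent→X carries 45 crates.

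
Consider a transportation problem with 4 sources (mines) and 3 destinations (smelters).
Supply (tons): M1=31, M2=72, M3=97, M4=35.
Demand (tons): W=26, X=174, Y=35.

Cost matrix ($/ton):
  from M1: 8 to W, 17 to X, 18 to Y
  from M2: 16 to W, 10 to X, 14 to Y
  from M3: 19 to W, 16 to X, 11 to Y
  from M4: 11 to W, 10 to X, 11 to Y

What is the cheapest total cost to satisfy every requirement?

One minimum-cost allocation:
  M1–W: 26 × $8 = $208
  M1–X: 5 × $17 = $85
  M2–X: 72 × $10 = $720
  M3–X: 62 × $16 = $992
  M3–Y: 35 × $11 = $385
  M4–X: 35 × $10 = $350
Total = 208 + 85 + 720 + 992 + 385 + 350 = $2740.
(Supply check: M1 ships 31; M2 ships 72; M3 ships 97; M4 ships 35.)

2740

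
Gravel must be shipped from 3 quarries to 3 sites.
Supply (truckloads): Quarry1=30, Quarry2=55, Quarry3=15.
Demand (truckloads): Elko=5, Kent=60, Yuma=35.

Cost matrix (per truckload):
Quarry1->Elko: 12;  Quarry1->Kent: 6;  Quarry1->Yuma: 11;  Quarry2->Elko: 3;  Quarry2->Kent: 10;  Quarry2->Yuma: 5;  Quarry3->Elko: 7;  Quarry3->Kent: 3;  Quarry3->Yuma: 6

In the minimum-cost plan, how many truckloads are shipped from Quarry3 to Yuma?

0

Solving gives:
  Quarry1–Kent: 30 × 6 = 180
  Quarry2–Elko: 5 × 3 = 15
  Quarry2–Kent: 15 × 10 = 150
  Quarry2–Yuma: 35 × 5 = 175
  Quarry3–Kent: 15 × 3 = 45
Total cost = 565.
The route Quarry3→Yuma is not used.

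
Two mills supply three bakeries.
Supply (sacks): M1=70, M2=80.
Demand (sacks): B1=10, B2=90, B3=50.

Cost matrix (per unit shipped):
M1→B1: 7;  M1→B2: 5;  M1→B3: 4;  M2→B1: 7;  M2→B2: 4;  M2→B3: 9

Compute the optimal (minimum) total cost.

640

An optimal shipping plan:
  M1–B1: 10 × 7 = 70
  M1–B2: 10 × 5 = 50
  M1–B3: 50 × 4 = 200
  M2–B2: 80 × 4 = 320
Total = 70 + 50 + 200 + 320 = 640.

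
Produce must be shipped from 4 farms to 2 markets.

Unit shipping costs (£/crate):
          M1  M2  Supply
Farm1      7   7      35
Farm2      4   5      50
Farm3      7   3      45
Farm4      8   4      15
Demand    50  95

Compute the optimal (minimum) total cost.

640

Optimal allocation:
  Farm1->M2: 35 × £7 = £245
  Farm2->M1: 50 × £4 = £200
  Farm3->M2: 45 × £3 = £135
  Farm4->M2: 15 × £4 = £60
Total = 245 + 200 + 135 + 60 = £640.
(Supply check: Farm1 ships 35; Farm2 ships 50; Farm3 ships 45; Farm4 ships 15.)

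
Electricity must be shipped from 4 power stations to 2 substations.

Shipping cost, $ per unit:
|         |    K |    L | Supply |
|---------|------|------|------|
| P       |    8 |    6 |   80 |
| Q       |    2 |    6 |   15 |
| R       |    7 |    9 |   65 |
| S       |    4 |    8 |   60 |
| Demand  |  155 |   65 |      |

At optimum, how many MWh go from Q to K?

Solving gives:
  P–K: 15 × $8 = $120
  P–L: 65 × $6 = $390
  Q–K: 15 × $2 = $30
  R–K: 65 × $7 = $455
  S–K: 60 × $4 = $240
Total cost = $1235.
So Q→K carries 15 MWh.

15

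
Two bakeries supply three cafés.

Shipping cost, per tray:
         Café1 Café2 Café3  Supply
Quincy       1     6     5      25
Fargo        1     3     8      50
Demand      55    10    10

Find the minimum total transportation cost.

135

An optimal shipping plan:
  Quincy to Café1: 15 trays
  Quincy to Café3: 10 trays
  Fargo to Café1: 40 trays
  Fargo to Café2: 10 trays
Total cost = 135.
(Supply check: Quincy ships 25; Fargo ships 50.)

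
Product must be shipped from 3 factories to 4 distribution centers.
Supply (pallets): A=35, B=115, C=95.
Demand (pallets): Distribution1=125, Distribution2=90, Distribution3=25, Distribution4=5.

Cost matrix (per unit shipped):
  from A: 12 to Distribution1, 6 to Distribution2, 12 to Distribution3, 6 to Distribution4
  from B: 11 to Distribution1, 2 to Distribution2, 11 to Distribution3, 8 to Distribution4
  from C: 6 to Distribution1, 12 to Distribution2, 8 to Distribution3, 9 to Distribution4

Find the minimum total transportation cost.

1415

A cheapest plan:
  A->Distribution1: 5 × 12 = 60
  A->Distribution3: 25 × 12 = 300
  A->Distribution4: 5 × 6 = 30
  B->Distribution1: 25 × 11 = 275
  B->Distribution2: 90 × 2 = 180
  C->Distribution1: 95 × 6 = 570
Total = 60 + 300 + 30 + 275 + 180 + 570 = 1415.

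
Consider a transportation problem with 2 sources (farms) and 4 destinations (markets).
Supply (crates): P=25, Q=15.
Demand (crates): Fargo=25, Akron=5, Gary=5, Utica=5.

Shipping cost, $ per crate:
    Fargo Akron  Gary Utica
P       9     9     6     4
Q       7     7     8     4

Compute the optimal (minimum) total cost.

A cheapest plan:
  P–Fargo: 10 × $9 = $90
  P–Akron: 5 × $9 = $45
  P–Gary: 5 × $6 = $30
  P–Utica: 5 × $4 = $20
  Q–Fargo: 15 × $7 = $105
Total = 90 + 45 + 30 + 20 + 105 = $290.
(Supply check: P ships 25; Q ships 15.)

290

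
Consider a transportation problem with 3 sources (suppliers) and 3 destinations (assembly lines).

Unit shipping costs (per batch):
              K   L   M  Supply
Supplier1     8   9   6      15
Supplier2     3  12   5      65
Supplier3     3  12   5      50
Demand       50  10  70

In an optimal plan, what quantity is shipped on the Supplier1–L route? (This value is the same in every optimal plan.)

10

Solving gives:
  Supplier1->L: 10 × 9 = 90
  Supplier1->M: 5 × 6 = 30
  Supplier2->M: 65 × 5 = 325
  Supplier3->K: 50 × 3 = 150
Total cost = 595.
So Supplier1→L carries 10 batches.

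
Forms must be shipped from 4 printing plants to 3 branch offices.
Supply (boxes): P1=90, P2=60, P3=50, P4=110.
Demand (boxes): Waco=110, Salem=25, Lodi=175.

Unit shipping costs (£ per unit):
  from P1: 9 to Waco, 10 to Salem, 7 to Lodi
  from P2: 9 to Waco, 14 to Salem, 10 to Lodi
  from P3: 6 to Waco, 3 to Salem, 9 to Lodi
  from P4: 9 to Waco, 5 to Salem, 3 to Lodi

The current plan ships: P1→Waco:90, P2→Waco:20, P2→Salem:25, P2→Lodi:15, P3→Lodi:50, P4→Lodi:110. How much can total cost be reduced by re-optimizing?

Current plan cost = 90·9 + 20·9 + 25·14 + 15·10 + 50·9 + 110·3 = £2270.
Optimal plan:
  P1->Waco: 25 × £9 = £225
  P1->Lodi: 65 × £7 = £455
  P2->Waco: 60 × £9 = £540
  P3->Waco: 25 × £6 = £150
  P3->Salem: 25 × £3 = £75
  P4->Lodi: 110 × £3 = £330
Optimal cost = £1775.
Saving = 2270 − 1775 = £495.

495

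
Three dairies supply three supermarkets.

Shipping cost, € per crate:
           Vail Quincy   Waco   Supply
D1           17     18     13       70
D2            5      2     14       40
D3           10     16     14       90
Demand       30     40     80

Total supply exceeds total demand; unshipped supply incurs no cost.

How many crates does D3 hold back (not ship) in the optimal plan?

Minimum-cost shipments:
  D1→Waco: 70 × €13 = €910
  D2→Quincy: 40 × €2 = €80
  D3→Vail: 30 × €10 = €300
  D3→Waco: 10 × €14 = €140
Total cost = €1430.
D3 ships 40 of its 90, leaving 50.

50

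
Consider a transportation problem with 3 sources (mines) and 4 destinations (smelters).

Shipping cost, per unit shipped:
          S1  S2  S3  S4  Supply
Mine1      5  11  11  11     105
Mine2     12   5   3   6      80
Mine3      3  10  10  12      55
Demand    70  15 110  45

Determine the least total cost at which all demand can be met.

One minimum-cost allocation:
  Mine1->S1: 15 tons
  Mine1->S2: 15 tons
  Mine1->S3: 30 tons
  Mine1->S4: 45 tons
  Mine2->S3: 80 tons
  Mine3->S1: 55 tons
Total cost = 1470.

1470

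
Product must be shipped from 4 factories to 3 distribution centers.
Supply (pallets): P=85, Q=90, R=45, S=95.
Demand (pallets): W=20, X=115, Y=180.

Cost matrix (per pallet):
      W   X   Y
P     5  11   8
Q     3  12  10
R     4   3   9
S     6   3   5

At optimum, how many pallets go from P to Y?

Optimal shipments:
  P to Y: 85 × 8 = 680
  Q to W: 20 × 3 = 60
  Q to Y: 70 × 10 = 700
  R to X: 45 × 3 = 135
  S to X: 70 × 3 = 210
  S to Y: 25 × 5 = 125
Total cost = 1910.
So P→Y carries 85 pallets.

85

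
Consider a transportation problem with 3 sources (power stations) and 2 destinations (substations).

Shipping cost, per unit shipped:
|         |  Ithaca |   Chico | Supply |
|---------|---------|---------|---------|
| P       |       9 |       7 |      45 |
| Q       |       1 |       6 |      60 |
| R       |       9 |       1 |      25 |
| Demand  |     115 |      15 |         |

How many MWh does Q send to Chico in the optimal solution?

0

Solving gives:
  P to Ithaca: 45 × 9 = 405
  Q to Ithaca: 60 × 1 = 60
  R to Ithaca: 10 × 9 = 90
  R to Chico: 15 × 1 = 15
Total cost = 570.
The route Q→Chico is not used.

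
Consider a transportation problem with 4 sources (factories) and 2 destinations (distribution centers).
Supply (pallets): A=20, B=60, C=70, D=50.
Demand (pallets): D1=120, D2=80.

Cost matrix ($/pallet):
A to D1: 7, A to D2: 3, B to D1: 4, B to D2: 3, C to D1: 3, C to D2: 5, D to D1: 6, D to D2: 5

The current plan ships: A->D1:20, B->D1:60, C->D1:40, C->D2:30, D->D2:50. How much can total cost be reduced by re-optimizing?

150

Current plan cost = 20·7 + 60·4 + 40·3 + 30·5 + 50·5 = $900.
Optimal plan:
  A–D2: 20 × $3 = $60
  B–D1: 50 × $4 = $200
  B–D2: 10 × $3 = $30
  C–D1: 70 × $3 = $210
  D–D2: 50 × $5 = $250
Optimal cost = $750.
Saving = 900 − 750 = $150.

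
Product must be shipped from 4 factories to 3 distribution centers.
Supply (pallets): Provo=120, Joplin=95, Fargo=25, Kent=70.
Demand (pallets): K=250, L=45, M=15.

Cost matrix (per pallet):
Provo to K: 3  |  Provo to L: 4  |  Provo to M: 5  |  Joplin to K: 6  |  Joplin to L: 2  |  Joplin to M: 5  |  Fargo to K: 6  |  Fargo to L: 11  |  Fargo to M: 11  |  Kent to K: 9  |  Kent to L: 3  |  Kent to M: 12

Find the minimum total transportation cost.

One minimum-cost allocation:
  Provo–K: 120 × 3 = 360
  Joplin–K: 80 × 6 = 480
  Joplin–M: 15 × 5 = 75
  Fargo–K: 25 × 6 = 150
  Kent–K: 25 × 9 = 225
  Kent–L: 45 × 3 = 135
Total = 360 + 480 + 75 + 150 + 225 + 135 = 1425.
(Supply check: Provo ships 120; Joplin ships 95; Fargo ships 25; Kent ships 70.)

1425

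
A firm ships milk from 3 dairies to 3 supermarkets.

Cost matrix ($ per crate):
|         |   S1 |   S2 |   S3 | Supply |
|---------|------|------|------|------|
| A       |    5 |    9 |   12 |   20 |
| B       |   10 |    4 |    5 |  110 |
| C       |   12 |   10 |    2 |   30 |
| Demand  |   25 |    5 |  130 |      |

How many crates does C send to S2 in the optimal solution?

0

The minimum-cost plan:
  A to S1: 20 crates
  B to S1: 5 crates
  B to S2: 5 crates
  B to S3: 100 crates
  C to S3: 30 crates
Total cost = $730.
The route C→S2 is not used.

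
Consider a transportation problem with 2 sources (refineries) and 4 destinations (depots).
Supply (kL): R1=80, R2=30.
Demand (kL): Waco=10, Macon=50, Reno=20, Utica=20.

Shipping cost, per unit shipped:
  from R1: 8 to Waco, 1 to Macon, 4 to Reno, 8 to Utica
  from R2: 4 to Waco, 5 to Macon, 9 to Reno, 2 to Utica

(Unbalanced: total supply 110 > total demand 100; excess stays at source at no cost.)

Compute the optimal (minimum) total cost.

210

One minimum-cost allocation:
  R1→Macon: 50 kL
  R1→Reno: 20 kL
  R2→Waco: 10 kL
  R2→Utica: 20 kL
Total cost = 210.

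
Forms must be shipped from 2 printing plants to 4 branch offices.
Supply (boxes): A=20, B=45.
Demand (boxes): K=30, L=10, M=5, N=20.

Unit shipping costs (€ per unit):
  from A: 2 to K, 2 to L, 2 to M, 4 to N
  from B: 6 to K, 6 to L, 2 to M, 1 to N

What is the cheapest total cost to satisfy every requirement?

190

A cheapest plan:
  A–K: 20 boxes
  B–K: 10 boxes
  B–L: 10 boxes
  B–M: 5 boxes
  B–N: 20 boxes
Total cost = €190.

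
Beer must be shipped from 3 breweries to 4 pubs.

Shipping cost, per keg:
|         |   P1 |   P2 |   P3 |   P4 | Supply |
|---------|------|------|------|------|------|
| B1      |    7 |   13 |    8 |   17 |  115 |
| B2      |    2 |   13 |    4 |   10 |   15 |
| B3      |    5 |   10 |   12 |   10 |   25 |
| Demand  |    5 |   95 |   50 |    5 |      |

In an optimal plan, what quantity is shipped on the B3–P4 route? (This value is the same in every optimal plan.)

Solving gives:
  B1→P2: 75 × 13 = 975
  B1→P3: 40 × 8 = 320
  B2→P1: 5 × 2 = 10
  B2→P3: 10 × 4 = 40
  B3→P2: 20 × 10 = 200
  B3→P4: 5 × 10 = 50
Total cost = 1595.
So B3→P4 carries 5 kegs.

5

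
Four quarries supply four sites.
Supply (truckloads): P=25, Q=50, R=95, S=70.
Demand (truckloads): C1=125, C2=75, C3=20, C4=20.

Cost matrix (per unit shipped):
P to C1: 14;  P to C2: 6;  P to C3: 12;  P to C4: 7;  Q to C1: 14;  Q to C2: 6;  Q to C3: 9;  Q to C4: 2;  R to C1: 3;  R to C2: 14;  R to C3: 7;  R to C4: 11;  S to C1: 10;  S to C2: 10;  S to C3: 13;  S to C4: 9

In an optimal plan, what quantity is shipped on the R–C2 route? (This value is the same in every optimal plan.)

Solving gives:
  P to C2: 25 × 6 = 150
  Q to C2: 30 × 6 = 180
  Q to C4: 20 × 2 = 40
  R to C1: 95 × 3 = 285
  S to C1: 30 × 10 = 300
  S to C2: 20 × 10 = 200
  S to C3: 20 × 13 = 260
Total cost = 1415.
The route R→C2 is not used.

0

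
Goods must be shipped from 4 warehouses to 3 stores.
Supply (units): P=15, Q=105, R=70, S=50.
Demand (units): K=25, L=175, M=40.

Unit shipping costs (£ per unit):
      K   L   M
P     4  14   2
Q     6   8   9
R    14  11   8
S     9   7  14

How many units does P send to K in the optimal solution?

0

Solving gives:
  P→M: 15 units
  Q→K: 25 units
  Q→L: 80 units
  R→L: 45 units
  R→M: 25 units
  S→L: 50 units
Total cost = £1865.
The route P→K is not used.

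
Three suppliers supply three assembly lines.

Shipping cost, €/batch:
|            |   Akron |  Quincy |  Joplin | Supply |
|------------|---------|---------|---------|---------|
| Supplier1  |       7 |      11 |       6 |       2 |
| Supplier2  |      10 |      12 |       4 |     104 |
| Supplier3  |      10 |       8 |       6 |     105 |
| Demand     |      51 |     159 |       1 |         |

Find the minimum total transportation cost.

1996

An optimal shipping plan:
  Supplier1 to Akron: 2 × €7 = €14
  Supplier2 to Akron: 49 × €10 = €490
  Supplier2 to Quincy: 54 × €12 = €648
  Supplier2 to Joplin: 1 × €4 = €4
  Supplier3 to Quincy: 105 × €8 = €840
Total = 14 + 490 + 648 + 4 + 840 = €1996.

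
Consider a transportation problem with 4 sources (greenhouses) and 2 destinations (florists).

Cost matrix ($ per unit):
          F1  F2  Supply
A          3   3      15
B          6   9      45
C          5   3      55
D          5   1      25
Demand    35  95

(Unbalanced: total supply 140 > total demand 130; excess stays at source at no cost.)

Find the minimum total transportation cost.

445

One minimum-cost allocation:
  A→F2: 15 bunches
  B→F1: 35 bunches
  C→F2: 55 bunches
  D→F2: 25 bunches
Total cost = $445.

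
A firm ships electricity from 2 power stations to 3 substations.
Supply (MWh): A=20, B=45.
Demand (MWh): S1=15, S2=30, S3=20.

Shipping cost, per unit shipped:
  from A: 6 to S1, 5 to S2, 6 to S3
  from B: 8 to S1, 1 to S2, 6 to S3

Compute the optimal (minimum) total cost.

A cheapest plan:
  A–S1: 15 × 6 = 90
  A–S3: 5 × 6 = 30
  B–S2: 30 × 1 = 30
  B–S3: 15 × 6 = 90
Total = 90 + 30 + 30 + 90 = 240.

240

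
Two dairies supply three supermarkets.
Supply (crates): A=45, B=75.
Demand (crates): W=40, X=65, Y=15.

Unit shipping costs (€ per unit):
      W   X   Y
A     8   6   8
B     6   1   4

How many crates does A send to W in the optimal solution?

Optimal shipments:
  A->W: 40 × €8 = €320
  A->Y: 5 × €8 = €40
  B->X: 65 × €1 = €65
  B->Y: 10 × €4 = €40
Total cost = €465.
So A→W carries 40 crates.

40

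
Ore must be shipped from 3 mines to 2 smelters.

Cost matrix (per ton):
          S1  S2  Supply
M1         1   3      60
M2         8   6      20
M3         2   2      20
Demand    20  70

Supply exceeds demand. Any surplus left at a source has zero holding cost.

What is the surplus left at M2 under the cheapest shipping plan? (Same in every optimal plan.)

An optimal plan:
  M1->S1: 20 × 1 = 20
  M1->S2: 40 × 3 = 120
  M2->S2: 10 × 6 = 60
  M3->S2: 20 × 2 = 40
Total cost = 240.
M2 ships 10 of its 20, leaving 10.

10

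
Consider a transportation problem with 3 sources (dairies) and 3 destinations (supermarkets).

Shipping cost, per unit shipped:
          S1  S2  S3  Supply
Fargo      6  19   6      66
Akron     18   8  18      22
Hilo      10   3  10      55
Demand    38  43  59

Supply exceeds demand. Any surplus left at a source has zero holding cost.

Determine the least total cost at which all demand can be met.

930

An optimal shipping plan:
  Fargo->S1: 7 × 6 = 42
  Fargo->S3: 59 × 6 = 354
  Akron->S2: 19 × 8 = 152
  Hilo->S1: 31 × 10 = 310
  Hilo->S2: 24 × 3 = 72
Total = 42 + 354 + 152 + 310 + 72 = 930.
(Supply check: Fargo ships 66; Akron ships 19; Hilo ships 55.)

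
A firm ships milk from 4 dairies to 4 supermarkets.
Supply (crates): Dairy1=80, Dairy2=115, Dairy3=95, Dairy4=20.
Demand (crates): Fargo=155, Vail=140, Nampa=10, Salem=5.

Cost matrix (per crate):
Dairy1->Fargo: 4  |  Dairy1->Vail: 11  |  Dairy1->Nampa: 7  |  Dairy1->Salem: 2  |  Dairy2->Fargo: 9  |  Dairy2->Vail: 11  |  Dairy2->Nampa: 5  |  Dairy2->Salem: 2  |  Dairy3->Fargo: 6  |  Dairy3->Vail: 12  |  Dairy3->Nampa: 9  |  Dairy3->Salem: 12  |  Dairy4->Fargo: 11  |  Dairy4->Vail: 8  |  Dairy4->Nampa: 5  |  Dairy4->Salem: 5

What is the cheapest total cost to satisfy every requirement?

2330

An optimal shipping plan:
  Dairy1 to Fargo: 80 × 4 = 320
  Dairy2 to Vail: 100 × 11 = 1100
  Dairy2 to Nampa: 10 × 5 = 50
  Dairy2 to Salem: 5 × 2 = 10
  Dairy3 to Fargo: 75 × 6 = 450
  Dairy3 to Vail: 20 × 12 = 240
  Dairy4 to Vail: 20 × 8 = 160
Total = 320 + 1100 + 50 + 10 + 450 + 240 + 160 = 2330.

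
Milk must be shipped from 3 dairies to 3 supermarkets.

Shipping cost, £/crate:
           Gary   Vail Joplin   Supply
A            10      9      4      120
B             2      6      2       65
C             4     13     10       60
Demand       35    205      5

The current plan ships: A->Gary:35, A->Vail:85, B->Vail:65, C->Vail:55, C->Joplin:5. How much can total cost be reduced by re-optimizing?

Current plan cost = 35·10 + 85·9 + 65·6 + 55·13 + 5·10 = £2270.
Optimal plan:
  A–Vail: 115 × £9 = £1035
  A–Joplin: 5 × £4 = £20
  B–Vail: 65 × £6 = £390
  C–Gary: 35 × £4 = £140
  C–Vail: 25 × £13 = £325
Optimal cost = £1910.
Saving = 2270 − 1910 = £360.

360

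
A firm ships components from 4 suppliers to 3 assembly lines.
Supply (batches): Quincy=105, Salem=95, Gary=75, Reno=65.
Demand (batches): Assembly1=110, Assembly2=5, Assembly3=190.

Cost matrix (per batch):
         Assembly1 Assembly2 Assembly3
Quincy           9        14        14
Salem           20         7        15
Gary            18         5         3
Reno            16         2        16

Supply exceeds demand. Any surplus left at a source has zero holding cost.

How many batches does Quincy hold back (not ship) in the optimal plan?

An optimal plan:
  Quincy->Assembly1: 105 × 9 = 945
  Salem->Assembly3: 95 × 15 = 1425
  Gary->Assembly3: 75 × 3 = 225
  Reno->Assembly1: 5 × 16 = 80
  Reno->Assembly2: 5 × 2 = 10
  Reno->Assembly3: 20 × 16 = 320
Total cost = 3005.
Quincy ships 105 of its 105, leaving 0.

0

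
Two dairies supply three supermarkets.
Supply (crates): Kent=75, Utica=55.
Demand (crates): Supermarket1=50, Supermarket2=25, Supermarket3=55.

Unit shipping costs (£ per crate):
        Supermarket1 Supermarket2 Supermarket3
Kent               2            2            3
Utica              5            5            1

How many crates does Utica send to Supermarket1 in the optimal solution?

0

The minimum-cost plan:
  Kent to Supermarket1: 50 × £2 = £100
  Kent to Supermarket2: 25 × £2 = £50
  Utica to Supermarket3: 55 × £1 = £55
Total cost = £205.
The route Utica→Supermarket1 is not used.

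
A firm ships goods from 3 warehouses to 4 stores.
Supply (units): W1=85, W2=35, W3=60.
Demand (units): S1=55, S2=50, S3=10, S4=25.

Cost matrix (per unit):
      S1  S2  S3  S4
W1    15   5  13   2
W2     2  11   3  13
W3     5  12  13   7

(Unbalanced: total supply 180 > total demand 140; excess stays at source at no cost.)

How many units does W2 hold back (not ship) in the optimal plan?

0

Minimum-cost shipments:
  W1→S2: 50 × 5 = 250
  W1→S4: 25 × 2 = 50
  W2→S1: 25 × 2 = 50
  W2→S3: 10 × 3 = 30
  W3→S1: 30 × 5 = 150
Total cost = 530.
W2 ships 35 of its 35, leaving 0.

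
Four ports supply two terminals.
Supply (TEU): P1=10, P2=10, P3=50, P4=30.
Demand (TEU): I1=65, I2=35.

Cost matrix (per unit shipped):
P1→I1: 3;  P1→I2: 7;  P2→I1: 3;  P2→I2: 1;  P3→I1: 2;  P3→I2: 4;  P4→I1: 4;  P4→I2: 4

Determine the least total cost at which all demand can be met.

260

One minimum-cost allocation:
  P1–I1: 10 × 3 = 30
  P2–I2: 10 × 1 = 10
  P3–I1: 50 × 2 = 100
  P4–I1: 5 × 4 = 20
  P4–I2: 25 × 4 = 100
Total = 30 + 10 + 100 + 20 + 100 = 260.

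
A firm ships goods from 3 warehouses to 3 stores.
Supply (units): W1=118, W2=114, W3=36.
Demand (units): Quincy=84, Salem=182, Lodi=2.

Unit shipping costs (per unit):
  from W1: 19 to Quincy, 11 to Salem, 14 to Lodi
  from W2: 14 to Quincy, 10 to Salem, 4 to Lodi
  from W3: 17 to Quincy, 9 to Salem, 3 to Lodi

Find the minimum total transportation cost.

3086

One minimum-cost allocation:
  W1→Salem: 118 units
  W2→Quincy: 84 units
  W2→Salem: 28 units
  W2→Lodi: 2 units
  W3→Salem: 36 units
Total cost = 3086.
(Supply check: W1 ships 118; W2 ships 114; W3 ships 36.)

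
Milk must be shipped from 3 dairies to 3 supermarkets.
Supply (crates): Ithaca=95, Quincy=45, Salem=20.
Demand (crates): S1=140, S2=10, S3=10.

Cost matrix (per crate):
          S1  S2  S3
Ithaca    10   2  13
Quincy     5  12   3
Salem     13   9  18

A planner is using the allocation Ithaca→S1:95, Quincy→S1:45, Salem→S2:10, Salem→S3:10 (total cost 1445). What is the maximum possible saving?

Current plan cost = 95·10 + 45·5 + 10·9 + 10·18 = 1445.
Optimal plan:
  Ithaca to S1: 85 × 10 = 850
  Ithaca to S2: 10 × 2 = 20
  Quincy to S1: 35 × 5 = 175
  Quincy to S3: 10 × 3 = 30
  Salem to S1: 20 × 13 = 260
Optimal cost = 1335.
Saving = 1445 − 1335 = 110.

110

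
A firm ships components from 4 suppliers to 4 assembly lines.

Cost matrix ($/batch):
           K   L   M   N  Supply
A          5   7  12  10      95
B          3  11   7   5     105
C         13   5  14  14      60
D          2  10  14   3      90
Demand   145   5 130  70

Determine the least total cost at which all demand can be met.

A cheapest plan:
  A to K: 95 × $5 = $475
  B to K: 30 × $3 = $90
  B to M: 75 × $7 = $525
  C to L: 5 × $5 = $25
  C to M: 55 × $14 = $770
  D to K: 20 × $2 = $40
  D to N: 70 × $3 = $210
Total = 475 + 90 + 525 + 25 + 770 + 40 + 210 = $2135.

2135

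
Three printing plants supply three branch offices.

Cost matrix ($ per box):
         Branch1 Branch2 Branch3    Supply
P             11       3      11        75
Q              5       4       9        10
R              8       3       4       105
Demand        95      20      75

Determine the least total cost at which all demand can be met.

1255

One minimum-cost allocation:
  P–Branch1: 55 × $11 = $605
  P–Branch2: 20 × $3 = $60
  Q–Branch1: 10 × $5 = $50
  R–Branch1: 30 × $8 = $240
  R–Branch3: 75 × $4 = $300
Total = 605 + 60 + 50 + 240 + 300 = $1255.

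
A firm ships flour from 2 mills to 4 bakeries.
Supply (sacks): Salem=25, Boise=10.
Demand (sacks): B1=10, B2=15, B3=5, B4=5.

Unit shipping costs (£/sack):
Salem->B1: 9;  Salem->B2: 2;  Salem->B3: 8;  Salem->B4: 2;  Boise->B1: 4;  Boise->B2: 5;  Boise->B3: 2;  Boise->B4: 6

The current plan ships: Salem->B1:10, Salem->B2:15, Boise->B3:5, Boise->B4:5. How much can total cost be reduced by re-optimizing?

Current plan cost = 10·9 + 15·2 + 5·2 + 5·6 = £160.
Optimal plan:
  Salem–B1: 5 × £9 = £45
  Salem–B2: 15 × £2 = £30
  Salem–B4: 5 × £2 = £10
  Boise–B1: 5 × £4 = £20
  Boise–B3: 5 × £2 = £10
Optimal cost = £115.
Saving = 160 − 115 = £45.

45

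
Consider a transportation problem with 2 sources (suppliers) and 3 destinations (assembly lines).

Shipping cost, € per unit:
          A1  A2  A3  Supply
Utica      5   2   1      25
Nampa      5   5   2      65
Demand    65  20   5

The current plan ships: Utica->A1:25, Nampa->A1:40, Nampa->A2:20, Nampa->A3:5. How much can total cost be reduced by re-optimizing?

Current plan cost = 25·5 + 40·5 + 20·5 + 5·2 = €435.
Optimal plan:
  Utica→A2: 20 × €2 = €40
  Utica→A3: 5 × €1 = €5
  Nampa→A1: 65 × €5 = €325
Optimal cost = €370.
Saving = 435 − 370 = €65.

65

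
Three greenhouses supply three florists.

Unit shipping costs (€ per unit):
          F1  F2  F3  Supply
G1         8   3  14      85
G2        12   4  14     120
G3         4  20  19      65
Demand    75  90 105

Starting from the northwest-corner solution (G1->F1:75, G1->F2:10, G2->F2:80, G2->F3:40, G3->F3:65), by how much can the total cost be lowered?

Current plan cost = 75·8 + 10·3 + 80·4 + 40·14 + 65·19 = €2745.
Optimal plan:
  G1→F1: 10 × €8 = €80
  G1→F2: 75 × €3 = €225
  G2→F2: 15 × €4 = €60
  G2→F3: 105 × €14 = €1470
  G3→F1: 65 × €4 = €260
Optimal cost = €2095.
Saving = 2745 − 2095 = €650.

650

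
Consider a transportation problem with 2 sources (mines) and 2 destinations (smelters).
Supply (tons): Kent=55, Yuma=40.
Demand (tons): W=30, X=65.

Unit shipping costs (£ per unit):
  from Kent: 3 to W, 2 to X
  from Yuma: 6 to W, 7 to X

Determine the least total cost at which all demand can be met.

A cheapest plan:
  Kent->X: 55 tons
  Yuma->W: 30 tons
  Yuma->X: 10 tons
Total cost = £360.

360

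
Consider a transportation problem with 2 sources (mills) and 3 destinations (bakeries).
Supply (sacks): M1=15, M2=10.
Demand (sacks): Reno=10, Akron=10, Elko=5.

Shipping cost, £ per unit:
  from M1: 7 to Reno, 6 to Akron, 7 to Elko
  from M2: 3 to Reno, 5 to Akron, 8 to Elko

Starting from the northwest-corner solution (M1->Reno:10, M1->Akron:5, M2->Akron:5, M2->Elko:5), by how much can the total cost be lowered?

40

Current plan cost = 10·7 + 5·6 + 5·5 + 5·8 = £165.
Optimal plan:
  M1 to Akron: 10 × £6 = £60
  M1 to Elko: 5 × £7 = £35
  M2 to Reno: 10 × £3 = £30
Optimal cost = £125.
Saving = 165 − 125 = £40.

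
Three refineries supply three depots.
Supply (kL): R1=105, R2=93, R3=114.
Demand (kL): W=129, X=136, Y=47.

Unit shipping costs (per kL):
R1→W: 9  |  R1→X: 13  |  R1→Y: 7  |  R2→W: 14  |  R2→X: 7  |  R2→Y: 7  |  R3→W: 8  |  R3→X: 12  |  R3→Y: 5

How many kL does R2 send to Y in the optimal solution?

0

Optimal shipments:
  R1 to W: 62 × 9 = 558
  R1 to X: 43 × 13 = 559
  R2 to X: 93 × 7 = 651
  R3 to W: 67 × 8 = 536
  R3 to Y: 47 × 5 = 235
Total cost = 2539.
The route R2→Y is not used.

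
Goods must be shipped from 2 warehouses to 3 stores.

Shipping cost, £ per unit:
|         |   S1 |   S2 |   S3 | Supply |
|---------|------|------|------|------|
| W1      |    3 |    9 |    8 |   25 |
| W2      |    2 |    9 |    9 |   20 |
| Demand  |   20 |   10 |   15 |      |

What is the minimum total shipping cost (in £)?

One minimum-cost allocation:
  W1–S2: 10 × £9 = £90
  W1–S3: 15 × £8 = £120
  W2–S1: 20 × £2 = £40
Total = 90 + 120 + 40 = £250.

250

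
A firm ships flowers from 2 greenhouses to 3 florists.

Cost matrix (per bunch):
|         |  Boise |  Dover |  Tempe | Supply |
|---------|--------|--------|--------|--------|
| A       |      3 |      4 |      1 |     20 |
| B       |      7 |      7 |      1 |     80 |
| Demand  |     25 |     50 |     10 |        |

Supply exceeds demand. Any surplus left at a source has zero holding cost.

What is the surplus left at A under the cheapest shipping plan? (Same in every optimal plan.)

Minimum-cost shipments:
  A–Boise: 20 × 3 = 60
  B–Boise: 5 × 7 = 35
  B–Dover: 50 × 7 = 350
  B–Tempe: 10 × 1 = 10
Total cost = 455.
A ships 20 of its 20, leaving 0.

0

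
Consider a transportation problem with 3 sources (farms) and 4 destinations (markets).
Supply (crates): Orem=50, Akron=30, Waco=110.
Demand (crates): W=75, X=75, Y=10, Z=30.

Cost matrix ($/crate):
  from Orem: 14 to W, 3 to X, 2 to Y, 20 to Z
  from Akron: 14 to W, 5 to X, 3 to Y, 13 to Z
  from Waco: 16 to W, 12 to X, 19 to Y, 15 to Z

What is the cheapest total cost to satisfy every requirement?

One minimum-cost allocation:
  Orem–X: 50 × $3 = $150
  Akron–X: 20 × $5 = $100
  Akron–Y: 10 × $3 = $30
  Waco–W: 75 × $16 = $1200
  Waco–X: 5 × $12 = $60
  Waco–Z: 30 × $15 = $450
Total = 150 + 100 + 30 + 1200 + 60 + 450 = $1990.

1990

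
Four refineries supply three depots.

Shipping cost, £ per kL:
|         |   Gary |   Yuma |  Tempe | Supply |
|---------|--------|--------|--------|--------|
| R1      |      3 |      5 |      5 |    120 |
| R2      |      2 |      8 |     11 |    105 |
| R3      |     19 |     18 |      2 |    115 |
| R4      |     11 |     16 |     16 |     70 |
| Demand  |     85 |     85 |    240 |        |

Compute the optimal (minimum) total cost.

2280

A cheapest plan:
  R1→Yuma: 65 × £5 = £325
  R1→Tempe: 55 × £5 = £275
  R2→Gary: 85 × £2 = £170
  R2→Yuma: 20 × £8 = £160
  R3→Tempe: 115 × £2 = £230
  R4→Tempe: 70 × £16 = £1120
Total = 325 + 275 + 170 + 160 + 230 + 1120 = £2280.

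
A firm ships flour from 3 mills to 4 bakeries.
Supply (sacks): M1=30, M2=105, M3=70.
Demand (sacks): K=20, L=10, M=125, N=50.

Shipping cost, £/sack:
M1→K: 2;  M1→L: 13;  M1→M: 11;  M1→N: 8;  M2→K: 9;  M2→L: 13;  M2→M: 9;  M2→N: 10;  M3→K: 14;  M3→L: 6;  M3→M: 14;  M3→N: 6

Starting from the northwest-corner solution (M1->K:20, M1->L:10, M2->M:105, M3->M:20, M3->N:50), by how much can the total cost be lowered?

Current plan cost = 20·2 + 10·13 + 105·9 + 20·14 + 50·6 = £1695.
Optimal plan:
  M1→K: 20 sacks
  M1→M: 10 sacks
  M2→M: 105 sacks
  M3→L: 10 sacks
  M3→M: 10 sacks
  M3→N: 50 sacks
Optimal cost = £1595.
Saving = 1695 − 1595 = £100.

100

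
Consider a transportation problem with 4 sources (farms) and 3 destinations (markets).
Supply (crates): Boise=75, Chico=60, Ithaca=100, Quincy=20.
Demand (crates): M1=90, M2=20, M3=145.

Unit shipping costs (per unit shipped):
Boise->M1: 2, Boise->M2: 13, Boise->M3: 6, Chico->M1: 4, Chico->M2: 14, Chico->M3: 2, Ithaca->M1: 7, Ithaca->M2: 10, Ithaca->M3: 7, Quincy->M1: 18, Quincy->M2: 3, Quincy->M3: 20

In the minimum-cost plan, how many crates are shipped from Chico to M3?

60

Solving gives:
  Boise→M1: 75 × 2 = 150
  Chico→M3: 60 × 2 = 120
  Ithaca→M1: 15 × 7 = 105
  Ithaca→M3: 85 × 7 = 595
  Quincy→M2: 20 × 3 = 60
Total cost = 1030.
So Chico→M3 carries 60 crates.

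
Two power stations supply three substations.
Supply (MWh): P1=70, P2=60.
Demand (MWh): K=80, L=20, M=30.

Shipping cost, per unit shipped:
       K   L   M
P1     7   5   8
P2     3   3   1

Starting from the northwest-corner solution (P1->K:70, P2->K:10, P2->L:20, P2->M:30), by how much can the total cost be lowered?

40

Current plan cost = 70·7 + 10·3 + 20·3 + 30·1 = 610.
Optimal plan:
  P1→K: 50 × 7 = 350
  P1→L: 20 × 5 = 100
  P2→K: 30 × 3 = 90
  P2→M: 30 × 1 = 30
Optimal cost = 570.
Saving = 610 − 570 = 40.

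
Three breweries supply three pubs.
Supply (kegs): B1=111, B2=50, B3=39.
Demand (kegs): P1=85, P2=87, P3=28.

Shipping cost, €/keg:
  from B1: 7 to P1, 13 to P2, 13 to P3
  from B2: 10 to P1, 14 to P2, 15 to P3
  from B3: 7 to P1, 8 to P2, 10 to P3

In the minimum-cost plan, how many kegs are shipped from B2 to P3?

Optimal shipments:
  B1→P1: 85 kegs
  B1→P3: 26 kegs
  B2→P2: 48 kegs
  B2→P3: 2 kegs
  B3→P2: 39 kegs
Total cost = €1947.
So B2→P3 carries 2 kegs.

2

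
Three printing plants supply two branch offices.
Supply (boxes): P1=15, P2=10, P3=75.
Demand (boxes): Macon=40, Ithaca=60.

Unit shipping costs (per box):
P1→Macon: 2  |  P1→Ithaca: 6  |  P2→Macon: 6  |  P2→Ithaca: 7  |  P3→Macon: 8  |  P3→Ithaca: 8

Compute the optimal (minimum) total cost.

A cheapest plan:
  P1–Macon: 15 × 2 = 30
  P2–Macon: 10 × 6 = 60
  P3–Macon: 15 × 8 = 120
  P3–Ithaca: 60 × 8 = 480
Total = 30 + 60 + 120 + 480 = 690.
(Supply check: P1 ships 15; P2 ships 10; P3 ships 75.)

690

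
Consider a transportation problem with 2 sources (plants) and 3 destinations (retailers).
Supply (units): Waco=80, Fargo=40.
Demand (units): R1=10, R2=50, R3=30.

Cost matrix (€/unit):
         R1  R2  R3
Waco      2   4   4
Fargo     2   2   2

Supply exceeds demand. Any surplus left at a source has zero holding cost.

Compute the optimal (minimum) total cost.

One minimum-cost allocation:
  Waco to R1: 10 units
  Waco to R2: 10 units
  Waco to R3: 30 units
  Fargo to R2: 40 units
Total cost = €260.
(Supply check: Waco ships 50; Fargo ships 40.)

260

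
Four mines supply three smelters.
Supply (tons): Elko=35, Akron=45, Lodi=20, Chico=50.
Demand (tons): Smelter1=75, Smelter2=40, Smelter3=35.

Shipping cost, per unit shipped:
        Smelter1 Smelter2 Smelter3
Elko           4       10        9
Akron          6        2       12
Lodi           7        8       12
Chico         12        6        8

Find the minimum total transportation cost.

820

One minimum-cost allocation:
  Elko to Smelter1: 35 × 4 = 140
  Akron to Smelter1: 20 × 6 = 120
  Akron to Smelter2: 25 × 2 = 50
  Lodi to Smelter1: 20 × 7 = 140
  Chico to Smelter2: 15 × 6 = 90
  Chico to Smelter3: 35 × 8 = 280
Total = 140 + 120 + 50 + 140 + 90 + 280 = 820.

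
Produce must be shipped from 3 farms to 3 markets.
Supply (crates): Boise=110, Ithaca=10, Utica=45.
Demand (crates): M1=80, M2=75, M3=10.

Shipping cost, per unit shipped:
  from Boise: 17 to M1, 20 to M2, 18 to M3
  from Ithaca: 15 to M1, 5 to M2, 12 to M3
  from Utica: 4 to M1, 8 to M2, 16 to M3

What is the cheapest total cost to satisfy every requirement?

An optimal shipping plan:
  Boise–M1: 35 crates
  Boise–M2: 65 crates
  Boise–M3: 10 crates
  Ithaca–M2: 10 crates
  Utica–M1: 45 crates
Total cost = 2305.

2305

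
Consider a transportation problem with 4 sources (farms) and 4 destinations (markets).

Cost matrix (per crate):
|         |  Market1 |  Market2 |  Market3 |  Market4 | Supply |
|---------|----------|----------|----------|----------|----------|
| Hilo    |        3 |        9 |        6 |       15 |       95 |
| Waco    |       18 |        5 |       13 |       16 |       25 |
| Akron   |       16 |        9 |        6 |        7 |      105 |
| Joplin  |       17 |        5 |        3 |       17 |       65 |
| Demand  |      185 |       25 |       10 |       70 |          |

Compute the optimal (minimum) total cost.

2425

One minimum-cost allocation:
  Hilo–Market1: 95 × 3 = 285
  Waco–Market2: 25 × 5 = 125
  Akron–Market1: 35 × 16 = 560
  Akron–Market4: 70 × 7 = 490
  Joplin–Market1: 55 × 17 = 935
  Joplin–Market3: 10 × 3 = 30
Total = 285 + 125 + 560 + 490 + 935 + 30 = 2425.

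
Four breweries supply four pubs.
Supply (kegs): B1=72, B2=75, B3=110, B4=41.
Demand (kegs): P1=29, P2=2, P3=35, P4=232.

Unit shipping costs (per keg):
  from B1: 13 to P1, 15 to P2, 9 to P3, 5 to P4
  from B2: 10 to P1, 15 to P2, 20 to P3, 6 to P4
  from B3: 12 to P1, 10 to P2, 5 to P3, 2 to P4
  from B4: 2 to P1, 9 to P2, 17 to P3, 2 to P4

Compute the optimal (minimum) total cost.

1231

Optimal allocation:
  B1->P4: 72 × 5 = 360
  B2->P4: 75 × 6 = 450
  B3->P3: 35 × 5 = 175
  B3->P4: 75 × 2 = 150
  B4->P1: 29 × 2 = 58
  B4->P2: 2 × 9 = 18
  B4->P4: 10 × 2 = 20
Total = 360 + 450 + 175 + 150 + 58 + 18 + 20 = 1231.
(Supply check: B1 ships 72; B2 ships 75; B3 ships 110; B4 ships 41.)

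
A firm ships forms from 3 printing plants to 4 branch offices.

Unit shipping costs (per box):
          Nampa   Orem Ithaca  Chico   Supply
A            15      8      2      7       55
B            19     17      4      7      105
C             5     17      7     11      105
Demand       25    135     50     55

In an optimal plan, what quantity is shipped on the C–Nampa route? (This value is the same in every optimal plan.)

The minimum-cost plan:
  A to Orem: 55 boxes
  B to Ithaca: 50 boxes
  B to Chico: 55 boxes
  C to Nampa: 25 boxes
  C to Orem: 80 boxes
Total cost = 2510.
So C→Nampa carries 25 boxes.

25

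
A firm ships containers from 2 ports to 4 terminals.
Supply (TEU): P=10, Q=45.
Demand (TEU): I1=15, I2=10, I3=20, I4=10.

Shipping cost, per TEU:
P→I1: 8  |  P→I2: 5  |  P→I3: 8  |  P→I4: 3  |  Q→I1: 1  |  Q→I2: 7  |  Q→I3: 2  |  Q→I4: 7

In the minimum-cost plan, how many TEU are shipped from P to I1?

The minimum-cost plan:
  P–I4: 10 × 3 = 30
  Q–I1: 15 × 1 = 15
  Q–I2: 10 × 7 = 70
  Q–I3: 20 × 2 = 40
Total cost = 155.
The route P→I1 is not used.

0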